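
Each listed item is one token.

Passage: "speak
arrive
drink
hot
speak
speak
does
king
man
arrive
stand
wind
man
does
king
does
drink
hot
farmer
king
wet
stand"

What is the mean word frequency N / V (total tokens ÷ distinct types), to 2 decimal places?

N = 22 tokens, V = 11 types.
Mean frequency = N / V = 22 / 11 = 2.00

2.00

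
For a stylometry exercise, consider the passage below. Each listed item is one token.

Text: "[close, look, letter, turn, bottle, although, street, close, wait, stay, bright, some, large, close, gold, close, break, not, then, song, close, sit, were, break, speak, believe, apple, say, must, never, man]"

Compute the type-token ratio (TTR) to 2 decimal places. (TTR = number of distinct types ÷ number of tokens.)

N = 31 tokens, V = 26 types.
TTR = V / N = 26 / 31 = 0.84

0.84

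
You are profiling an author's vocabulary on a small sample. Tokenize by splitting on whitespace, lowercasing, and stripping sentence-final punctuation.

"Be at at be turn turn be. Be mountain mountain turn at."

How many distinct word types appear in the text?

4

Distinct types: {at, be, mountain, turn}
V = 4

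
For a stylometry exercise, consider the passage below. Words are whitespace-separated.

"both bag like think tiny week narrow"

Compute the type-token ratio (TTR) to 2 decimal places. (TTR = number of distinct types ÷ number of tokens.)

1.00

N = 7 tokens, V = 7 types.
TTR = V / N = 7 / 7 = 1.00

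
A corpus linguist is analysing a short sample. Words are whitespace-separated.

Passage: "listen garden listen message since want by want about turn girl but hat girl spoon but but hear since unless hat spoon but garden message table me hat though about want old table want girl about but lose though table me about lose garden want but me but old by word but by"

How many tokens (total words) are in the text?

53

Tokens: listen, garden, listen, message, since, want, by, want, about, turn, girl, but, hat, girl, spoon, but, but, hear, since, unless, hat, spoon, but, garden, message, table, me, hat, though, about, want, old, table, want, girl, about, but, lose, though, table, me, about, lose, garden, want, but, me, but, old, by, word, but, by
N = 53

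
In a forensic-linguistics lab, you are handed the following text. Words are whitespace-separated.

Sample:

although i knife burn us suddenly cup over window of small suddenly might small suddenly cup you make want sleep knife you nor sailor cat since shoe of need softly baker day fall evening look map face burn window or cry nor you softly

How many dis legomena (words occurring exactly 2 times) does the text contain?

8

Frequencies: suddenly:3, you:3, knife:2, burn:2, cup:2, window:2, of:2, small:2, nor:2, softly:2, although:1, i:1, us:1, over:1, might:1, make:1, want:1, sleep:1, sailor:1, cat:1, … (12 more, each freq 1)
Words with frequency 2: burn, cup, knife, nor, of, small, softly, window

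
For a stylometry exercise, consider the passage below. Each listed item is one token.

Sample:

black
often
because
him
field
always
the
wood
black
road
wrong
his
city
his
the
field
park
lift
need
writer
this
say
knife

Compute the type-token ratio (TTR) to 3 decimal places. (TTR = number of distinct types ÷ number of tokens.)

N = 23 tokens, V = 19 types.
TTR = V / N = 19 / 23 = 0.826

0.826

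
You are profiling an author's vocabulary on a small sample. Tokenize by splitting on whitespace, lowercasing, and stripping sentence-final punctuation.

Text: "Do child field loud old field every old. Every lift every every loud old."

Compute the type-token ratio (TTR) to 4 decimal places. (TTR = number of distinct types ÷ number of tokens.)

N = 14 tokens, V = 7 types.
TTR = V / N = 7 / 14 = 0.5000

0.5000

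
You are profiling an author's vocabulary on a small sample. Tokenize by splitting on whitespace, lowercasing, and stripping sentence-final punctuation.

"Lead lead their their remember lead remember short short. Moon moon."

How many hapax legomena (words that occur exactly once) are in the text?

Frequencies: lead:3, their:2, remember:2, short:2, moon:2
Hapax (freq=1): (none)

0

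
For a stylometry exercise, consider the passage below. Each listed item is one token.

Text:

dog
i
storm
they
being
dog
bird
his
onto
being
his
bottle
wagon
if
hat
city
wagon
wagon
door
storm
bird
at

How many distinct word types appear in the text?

Distinct types: {at, being, bird, bottle, city, dog, door, hat, his, i, if, onto, storm, they, wagon}
V = 15

15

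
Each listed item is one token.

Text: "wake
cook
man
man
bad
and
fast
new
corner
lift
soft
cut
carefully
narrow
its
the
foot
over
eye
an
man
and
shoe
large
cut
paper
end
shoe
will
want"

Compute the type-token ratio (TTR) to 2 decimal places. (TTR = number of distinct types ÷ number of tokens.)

0.83

N = 30 tokens, V = 25 types.
TTR = V / N = 25 / 30 = 0.83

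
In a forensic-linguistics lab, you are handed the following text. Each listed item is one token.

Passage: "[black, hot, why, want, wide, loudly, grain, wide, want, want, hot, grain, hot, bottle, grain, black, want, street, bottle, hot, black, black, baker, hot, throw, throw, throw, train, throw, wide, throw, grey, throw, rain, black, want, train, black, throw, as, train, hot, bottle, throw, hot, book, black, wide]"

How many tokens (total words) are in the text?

Tokens: black, hot, why, want, wide, loudly, grain, wide, want, want, hot, grain, hot, bottle, grain, black, want, street, bottle, hot, black, black, baker, hot, throw, throw, throw, train, throw, wide, throw, grey, throw, rain, black, want, train, black, throw, as, train, hot, bottle, throw, hot, book, black, wide
N = 48

48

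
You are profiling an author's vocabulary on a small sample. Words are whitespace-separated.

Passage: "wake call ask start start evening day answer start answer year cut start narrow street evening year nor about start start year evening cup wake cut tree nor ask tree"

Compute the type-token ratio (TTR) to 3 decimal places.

N = 30 tokens, V = 15 types.
TTR = V / N = 15 / 30 = 0.500

0.500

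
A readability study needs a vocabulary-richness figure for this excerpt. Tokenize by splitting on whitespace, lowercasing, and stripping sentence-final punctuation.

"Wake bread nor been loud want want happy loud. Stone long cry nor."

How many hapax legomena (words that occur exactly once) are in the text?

Frequencies: nor:2, loud:2, want:2, wake:1, bread:1, been:1, happy:1, stone:1, long:1, cry:1
Hapax (freq=1): been, bread, cry, happy, long, stone, wake

7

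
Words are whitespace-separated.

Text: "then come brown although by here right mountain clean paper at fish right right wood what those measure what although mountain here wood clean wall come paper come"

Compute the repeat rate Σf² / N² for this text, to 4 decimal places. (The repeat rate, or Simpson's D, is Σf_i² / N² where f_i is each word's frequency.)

Frequencies: come:3, right:3, although:2, here:2, mountain:2, clean:2, paper:2, wood:2, what:2, then:1, brown:1, by:1, at:1, fish:1, those:1, measure:1, wall:1
Σf² = 54; N² = 784
Repeat rate = 54 / 784 = 0.0689

0.0689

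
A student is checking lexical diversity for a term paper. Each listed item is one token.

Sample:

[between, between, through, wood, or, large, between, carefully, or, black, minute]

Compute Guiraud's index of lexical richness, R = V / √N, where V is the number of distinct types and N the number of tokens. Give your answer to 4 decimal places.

2.4121

N = 11, V = 8.
√N = 3.316625
R = 8 / 3.316625 = 2.4121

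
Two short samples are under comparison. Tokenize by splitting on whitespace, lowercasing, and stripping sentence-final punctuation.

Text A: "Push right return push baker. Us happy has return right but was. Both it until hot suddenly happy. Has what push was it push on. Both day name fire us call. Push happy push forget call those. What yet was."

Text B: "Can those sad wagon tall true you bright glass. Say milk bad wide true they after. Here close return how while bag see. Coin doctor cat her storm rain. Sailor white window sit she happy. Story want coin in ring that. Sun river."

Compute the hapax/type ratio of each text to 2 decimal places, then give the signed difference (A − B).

-0.43

A: hapax=12, V=23, ratio=0.52
B: hapax=39, V=41, ratio=0.95
Difference = 0.52 − 0.95 = -0.43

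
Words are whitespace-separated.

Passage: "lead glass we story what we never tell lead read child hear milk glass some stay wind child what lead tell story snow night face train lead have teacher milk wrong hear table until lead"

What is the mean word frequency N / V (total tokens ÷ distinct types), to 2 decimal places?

N = 35 tokens, V = 23 types.
Mean frequency = N / V = 35 / 23 = 1.52

1.52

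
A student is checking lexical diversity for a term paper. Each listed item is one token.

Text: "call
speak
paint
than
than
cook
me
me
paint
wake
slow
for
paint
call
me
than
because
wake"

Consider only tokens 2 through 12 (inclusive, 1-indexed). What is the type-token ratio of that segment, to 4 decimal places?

Segment tokens 2–12: speak, paint, than, than, cook, me, me, paint, wake, slow, for
Segment N = 11, segment V = 8.
TTR = 8 / 11 = 0.7273

0.7273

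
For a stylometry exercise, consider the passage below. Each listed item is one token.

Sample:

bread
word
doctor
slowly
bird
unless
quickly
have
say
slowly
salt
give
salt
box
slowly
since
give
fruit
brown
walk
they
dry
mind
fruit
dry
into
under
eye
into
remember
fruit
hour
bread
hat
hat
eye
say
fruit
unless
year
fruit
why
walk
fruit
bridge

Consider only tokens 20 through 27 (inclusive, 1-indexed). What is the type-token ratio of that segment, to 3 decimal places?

Segment tokens 20–27: walk, they, dry, mind, fruit, dry, into, under
Segment N = 8, segment V = 7.
TTR = 7 / 8 = 0.875

0.875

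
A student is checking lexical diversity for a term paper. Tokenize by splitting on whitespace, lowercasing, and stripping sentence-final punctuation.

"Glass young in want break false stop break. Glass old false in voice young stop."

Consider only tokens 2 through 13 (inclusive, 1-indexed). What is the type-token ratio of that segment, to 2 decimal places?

Segment tokens 2–13: young, in, want, break, false, stop, break, glass, old, false, in, voice
Segment N = 12, segment V = 9.
TTR = 9 / 12 = 0.75

0.75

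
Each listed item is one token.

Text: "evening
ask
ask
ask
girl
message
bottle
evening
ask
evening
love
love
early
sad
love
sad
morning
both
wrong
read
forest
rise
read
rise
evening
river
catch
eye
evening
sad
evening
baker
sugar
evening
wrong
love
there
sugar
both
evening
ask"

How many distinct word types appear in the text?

20

Distinct types: {ask, baker, both, bottle, catch, early, evening, eye, forest, girl, love, message, morning, read, rise, river, sad, sugar, there, wrong}
V = 20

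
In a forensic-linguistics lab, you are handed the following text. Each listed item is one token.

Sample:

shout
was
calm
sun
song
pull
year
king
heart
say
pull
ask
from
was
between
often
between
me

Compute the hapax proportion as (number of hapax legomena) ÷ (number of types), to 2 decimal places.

Frequencies: was:2, pull:2, between:2, shout:1, calm:1, sun:1, song:1, year:1, king:1, heart:1, say:1, ask:1, from:1, often:1, me:1
Hapax count = 12; type count = 15.
Ratio = 12 / 15 = 0.80

0.80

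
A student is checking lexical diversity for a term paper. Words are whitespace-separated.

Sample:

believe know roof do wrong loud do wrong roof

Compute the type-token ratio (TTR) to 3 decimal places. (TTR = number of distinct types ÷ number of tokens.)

N = 9 tokens, V = 6 types.
TTR = V / N = 6 / 9 = 0.667

0.667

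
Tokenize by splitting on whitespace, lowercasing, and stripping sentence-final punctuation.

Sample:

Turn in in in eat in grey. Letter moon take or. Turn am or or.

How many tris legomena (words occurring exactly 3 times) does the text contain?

Frequencies: in:4, or:3, turn:2, eat:1, grey:1, letter:1, moon:1, take:1, am:1
Words with frequency 3: or

1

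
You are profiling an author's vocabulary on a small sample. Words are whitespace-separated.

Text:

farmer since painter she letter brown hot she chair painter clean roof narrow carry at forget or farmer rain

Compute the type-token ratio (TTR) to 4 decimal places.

N = 19 tokens, V = 16 types.
TTR = V / N = 16 / 19 = 0.8421

0.8421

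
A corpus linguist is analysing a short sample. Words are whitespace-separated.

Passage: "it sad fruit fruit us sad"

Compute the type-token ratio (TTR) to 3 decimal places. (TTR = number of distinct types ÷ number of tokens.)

0.667

N = 6 tokens, V = 4 types.
TTR = V / N = 4 / 6 = 0.667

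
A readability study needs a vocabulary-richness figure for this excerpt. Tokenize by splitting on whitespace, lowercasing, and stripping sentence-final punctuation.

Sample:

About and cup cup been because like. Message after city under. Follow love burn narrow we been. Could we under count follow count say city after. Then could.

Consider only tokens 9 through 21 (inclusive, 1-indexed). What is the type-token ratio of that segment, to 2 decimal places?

Segment tokens 9–21: after, city, under, follow, love, burn, narrow, we, been, could, we, under, count
Segment N = 13, segment V = 11.
TTR = 11 / 13 = 0.85

0.85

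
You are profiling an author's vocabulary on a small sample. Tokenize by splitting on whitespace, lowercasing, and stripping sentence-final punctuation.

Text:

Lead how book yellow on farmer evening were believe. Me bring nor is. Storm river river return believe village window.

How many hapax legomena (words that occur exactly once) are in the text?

16

Frequencies: believe:2, river:2, lead:1, how:1, book:1, yellow:1, on:1, farmer:1, evening:1, were:1, me:1, bring:1, nor:1, is:1, storm:1, return:1, village:1, window:1
Hapax (freq=1): book, bring, evening, farmer, how, is, lead, me, nor, on, return, storm, village, were, window, yellow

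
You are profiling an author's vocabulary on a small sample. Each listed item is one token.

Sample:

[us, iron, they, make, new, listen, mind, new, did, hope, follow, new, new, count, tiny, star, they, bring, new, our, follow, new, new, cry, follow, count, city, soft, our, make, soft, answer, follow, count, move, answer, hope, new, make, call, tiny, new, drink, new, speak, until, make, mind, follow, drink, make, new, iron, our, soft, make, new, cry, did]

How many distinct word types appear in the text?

24

Distinct types: {answer, bring, call, city, count, cry, did, drink, follow, hope, iron, listen, make, mind, move, new, our, soft, speak, star, they, tiny, until, us}
V = 24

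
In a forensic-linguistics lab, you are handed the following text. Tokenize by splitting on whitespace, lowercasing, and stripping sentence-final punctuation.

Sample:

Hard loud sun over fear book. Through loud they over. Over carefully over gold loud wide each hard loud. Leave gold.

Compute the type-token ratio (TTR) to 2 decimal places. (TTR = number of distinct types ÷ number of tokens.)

0.62

N = 21 tokens, V = 13 types.
TTR = V / N = 13 / 21 = 0.62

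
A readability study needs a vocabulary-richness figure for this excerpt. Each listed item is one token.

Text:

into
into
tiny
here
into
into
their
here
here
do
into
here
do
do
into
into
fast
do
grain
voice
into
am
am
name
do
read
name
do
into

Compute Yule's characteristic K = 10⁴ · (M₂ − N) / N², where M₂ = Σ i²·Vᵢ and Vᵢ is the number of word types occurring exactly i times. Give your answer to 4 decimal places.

Frequencies: into:9, do:6, here:4, am:2, name:2, tiny:1, their:1, fast:1, grain:1, voice:1, read:1
N = 29. Frequency spectrum: V_1=6, V_2=2, V_4=1, V_6=1, V_9=1
M₂ = 1²·6 + 2²·2 + 4²·1 + 6²·1 + 9²·1 = 147
K = 10000 × (147 − 29) / 29² = 1403.0916

1403.0916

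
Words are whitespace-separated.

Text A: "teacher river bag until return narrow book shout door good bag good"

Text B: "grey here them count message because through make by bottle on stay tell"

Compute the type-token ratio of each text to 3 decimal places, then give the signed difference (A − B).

-0.167

TTR(A) = 10/12 = 0.833
TTR(B) = 13/13 = 1.000
Difference = 0.833 − 1.000 = -0.167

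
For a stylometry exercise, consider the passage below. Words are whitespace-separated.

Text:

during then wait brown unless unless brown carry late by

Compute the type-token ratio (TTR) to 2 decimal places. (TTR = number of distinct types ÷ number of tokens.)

0.80

N = 10 tokens, V = 8 types.
TTR = V / N = 8 / 10 = 0.80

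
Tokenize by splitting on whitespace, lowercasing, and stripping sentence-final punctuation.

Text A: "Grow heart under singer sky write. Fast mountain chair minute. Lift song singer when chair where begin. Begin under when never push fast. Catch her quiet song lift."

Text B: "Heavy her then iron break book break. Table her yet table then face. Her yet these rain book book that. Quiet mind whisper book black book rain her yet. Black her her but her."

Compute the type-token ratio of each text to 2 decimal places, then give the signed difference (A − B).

TTR(A) = 20/28 = 0.71
TTR(B) = 17/34 = 0.50
Difference = 0.71 − 0.50 = 0.21

0.21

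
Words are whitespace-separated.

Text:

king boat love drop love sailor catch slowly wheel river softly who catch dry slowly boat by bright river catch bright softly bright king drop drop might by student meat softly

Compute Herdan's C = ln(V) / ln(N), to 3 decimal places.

N = 31, V = 17.
ln(V) = 2.833213, ln(N) = 3.433987
C = 2.833213 / 3.433987 = 0.825

0.825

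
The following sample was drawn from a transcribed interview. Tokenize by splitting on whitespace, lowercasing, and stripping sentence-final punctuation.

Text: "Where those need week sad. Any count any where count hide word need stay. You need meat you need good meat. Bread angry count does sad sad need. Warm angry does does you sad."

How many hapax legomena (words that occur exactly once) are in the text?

8

Frequencies: need:5, sad:4, count:3, you:3, does:3, where:2, any:2, meat:2, angry:2, those:1, week:1, hide:1, word:1, stay:1, good:1, bread:1, warm:1
Hapax (freq=1): bread, good, hide, stay, those, warm, week, word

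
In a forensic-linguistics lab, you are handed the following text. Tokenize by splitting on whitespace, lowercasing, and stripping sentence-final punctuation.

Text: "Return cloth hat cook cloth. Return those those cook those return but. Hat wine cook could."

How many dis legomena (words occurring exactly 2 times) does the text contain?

Frequencies: return:3, cook:3, those:3, cloth:2, hat:2, but:1, wine:1, could:1
Words with frequency 2: cloth, hat

2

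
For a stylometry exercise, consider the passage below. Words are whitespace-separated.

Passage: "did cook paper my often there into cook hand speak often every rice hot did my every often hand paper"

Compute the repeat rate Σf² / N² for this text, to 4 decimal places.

Frequencies: often:3, did:2, cook:2, paper:2, my:2, hand:2, every:2, there:1, into:1, speak:1, rice:1, hot:1
Σf² = 38; N² = 400
Repeat rate = 38 / 400 = 0.0950

0.0950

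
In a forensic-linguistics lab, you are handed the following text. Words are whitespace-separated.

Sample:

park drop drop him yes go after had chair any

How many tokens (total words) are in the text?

Tokens: park, drop, drop, him, yes, go, after, had, chair, any
N = 10

10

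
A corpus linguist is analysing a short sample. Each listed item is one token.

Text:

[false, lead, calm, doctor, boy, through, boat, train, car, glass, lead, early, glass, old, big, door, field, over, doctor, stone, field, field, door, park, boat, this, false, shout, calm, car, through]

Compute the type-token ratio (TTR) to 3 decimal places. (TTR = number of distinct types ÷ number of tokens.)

0.645

N = 31 tokens, V = 20 types.
TTR = V / N = 20 / 31 = 0.645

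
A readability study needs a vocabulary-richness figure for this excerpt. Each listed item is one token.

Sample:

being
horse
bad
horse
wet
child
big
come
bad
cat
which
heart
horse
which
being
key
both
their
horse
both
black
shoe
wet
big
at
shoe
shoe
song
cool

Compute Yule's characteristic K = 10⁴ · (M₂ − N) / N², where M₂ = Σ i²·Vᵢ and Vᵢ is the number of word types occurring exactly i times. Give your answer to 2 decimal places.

Frequencies: horse:4, shoe:3, being:2, bad:2, wet:2, big:2, which:2, both:2, child:1, come:1, cat:1, heart:1, key:1, their:1, black:1, at:1, song:1, cool:1
N = 29. Frequency spectrum: V_1=10, V_2=6, V_3=1, V_4=1
M₂ = 1²·10 + 2²·6 + 3²·1 + 4²·1 = 59
K = 10000 × (59 − 29) / 29² = 356.72

356.72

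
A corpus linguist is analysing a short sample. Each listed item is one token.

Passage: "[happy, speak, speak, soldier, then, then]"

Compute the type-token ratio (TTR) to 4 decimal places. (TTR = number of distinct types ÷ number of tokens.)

0.6667

N = 6 tokens, V = 4 types.
TTR = V / N = 4 / 6 = 0.6667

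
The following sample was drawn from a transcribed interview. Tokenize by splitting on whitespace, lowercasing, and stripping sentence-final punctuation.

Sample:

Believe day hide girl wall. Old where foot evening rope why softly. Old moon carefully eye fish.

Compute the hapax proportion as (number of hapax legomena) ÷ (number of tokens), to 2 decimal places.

0.88

Frequencies: old:2, believe:1, day:1, hide:1, girl:1, wall:1, where:1, foot:1, evening:1, rope:1, why:1, softly:1, moon:1, carefully:1, eye:1, fish:1
Hapax count = 15; token count = 17.
Ratio = 15 / 17 = 0.88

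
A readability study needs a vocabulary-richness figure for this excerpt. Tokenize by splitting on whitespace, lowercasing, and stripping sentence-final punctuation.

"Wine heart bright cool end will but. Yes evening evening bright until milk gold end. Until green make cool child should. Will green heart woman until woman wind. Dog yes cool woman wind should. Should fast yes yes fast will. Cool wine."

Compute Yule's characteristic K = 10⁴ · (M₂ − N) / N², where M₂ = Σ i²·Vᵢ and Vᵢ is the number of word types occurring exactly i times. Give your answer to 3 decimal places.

Frequencies: cool:4, yes:4, will:3, until:3, should:3, woman:3, wine:2, heart:2, bright:2, end:2, evening:2, green:2, wind:2, fast:2, but:1, milk:1, gold:1, make:1, child:1, dog:1
N = 42. Frequency spectrum: V_1=6, V_2=8, V_3=4, V_4=2
M₂ = 1²·6 + 2²·8 + 3²·4 + 4²·2 = 106
K = 10000 × (106 − 42) / 42² = 362.812

362.812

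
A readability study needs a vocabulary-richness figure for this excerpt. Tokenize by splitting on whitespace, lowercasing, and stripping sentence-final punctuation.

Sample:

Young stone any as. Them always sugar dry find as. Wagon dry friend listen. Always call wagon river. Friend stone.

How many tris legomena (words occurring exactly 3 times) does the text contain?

0

Frequencies: stone:2, as:2, always:2, dry:2, wagon:2, friend:2, young:1, any:1, them:1, sugar:1, find:1, listen:1, call:1, river:1
Words with frequency 3: (none)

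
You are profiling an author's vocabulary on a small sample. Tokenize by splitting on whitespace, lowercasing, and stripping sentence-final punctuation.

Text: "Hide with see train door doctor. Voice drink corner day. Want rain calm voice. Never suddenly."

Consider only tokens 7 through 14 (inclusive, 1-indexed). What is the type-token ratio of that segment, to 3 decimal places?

Segment tokens 7–14: voice, drink, corner, day, want, rain, calm, voice
Segment N = 8, segment V = 7.
TTR = 7 / 8 = 0.875

0.875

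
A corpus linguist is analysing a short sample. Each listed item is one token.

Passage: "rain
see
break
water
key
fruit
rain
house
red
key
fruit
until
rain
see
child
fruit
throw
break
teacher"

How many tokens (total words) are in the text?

Tokens: rain, see, break, water, key, fruit, rain, house, red, key, fruit, until, rain, see, child, fruit, throw, break, teacher
N = 19

19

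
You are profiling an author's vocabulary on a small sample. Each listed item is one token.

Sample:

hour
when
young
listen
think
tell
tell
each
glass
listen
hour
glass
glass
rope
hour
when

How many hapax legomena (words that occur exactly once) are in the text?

4

Frequencies: hour:3, glass:3, when:2, listen:2, tell:2, young:1, think:1, each:1, rope:1
Hapax (freq=1): each, rope, think, young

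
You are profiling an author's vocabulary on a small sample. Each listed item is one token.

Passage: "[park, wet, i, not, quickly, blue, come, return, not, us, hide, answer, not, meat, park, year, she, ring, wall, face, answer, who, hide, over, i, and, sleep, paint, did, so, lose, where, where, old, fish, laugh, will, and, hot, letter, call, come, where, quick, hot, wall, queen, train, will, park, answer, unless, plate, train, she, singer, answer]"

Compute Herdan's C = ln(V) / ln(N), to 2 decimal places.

0.91

N = 57, V = 39.
ln(V) = 3.663562, ln(N) = 4.043051
C = 3.663562 / 4.043051 = 0.91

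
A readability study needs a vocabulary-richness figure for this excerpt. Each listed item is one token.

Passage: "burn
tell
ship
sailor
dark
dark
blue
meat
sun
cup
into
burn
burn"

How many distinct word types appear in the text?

10

Distinct types: {blue, burn, cup, dark, into, meat, sailor, ship, sun, tell}
V = 10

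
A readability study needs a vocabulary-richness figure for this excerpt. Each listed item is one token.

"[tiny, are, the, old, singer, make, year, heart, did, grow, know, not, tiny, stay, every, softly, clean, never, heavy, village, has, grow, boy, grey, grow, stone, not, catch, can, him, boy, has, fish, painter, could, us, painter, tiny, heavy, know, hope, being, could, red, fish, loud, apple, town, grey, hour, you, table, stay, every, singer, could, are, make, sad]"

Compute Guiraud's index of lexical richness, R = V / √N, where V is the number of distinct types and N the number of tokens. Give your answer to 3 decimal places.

5.208

N = 59, V = 40.
√N = 7.681146
R = 40 / 7.681146 = 5.208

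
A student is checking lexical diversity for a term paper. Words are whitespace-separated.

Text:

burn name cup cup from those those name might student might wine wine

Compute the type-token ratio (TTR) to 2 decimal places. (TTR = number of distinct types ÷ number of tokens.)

0.62

N = 13 tokens, V = 8 types.
TTR = V / N = 8 / 13 = 0.62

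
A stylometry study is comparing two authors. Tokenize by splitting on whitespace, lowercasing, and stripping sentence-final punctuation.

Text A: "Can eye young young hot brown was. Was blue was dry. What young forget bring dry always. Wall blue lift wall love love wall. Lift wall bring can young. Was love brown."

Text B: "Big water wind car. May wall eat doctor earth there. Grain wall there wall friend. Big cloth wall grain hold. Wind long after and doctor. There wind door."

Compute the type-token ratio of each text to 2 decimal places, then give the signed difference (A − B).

TTR(A) = 15/32 = 0.47
TTR(B) = 18/28 = 0.64
Difference = 0.47 − 0.64 = -0.17

-0.17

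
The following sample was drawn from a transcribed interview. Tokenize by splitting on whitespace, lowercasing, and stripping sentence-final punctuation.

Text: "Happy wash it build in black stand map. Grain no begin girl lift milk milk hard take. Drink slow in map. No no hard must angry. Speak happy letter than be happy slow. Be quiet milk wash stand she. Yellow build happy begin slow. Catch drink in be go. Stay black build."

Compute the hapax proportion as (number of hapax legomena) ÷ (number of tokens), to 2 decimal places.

Frequencies: happy:4, build:3, in:3, no:3, milk:3, slow:3, be:3, wash:2, black:2, stand:2, map:2, begin:2, hard:2, drink:2, it:1, grain:1, girl:1, lift:1, take:1, must:1, … (10 more, each freq 1)
Hapax count = 16; token count = 52.
Ratio = 16 / 52 = 0.31

0.31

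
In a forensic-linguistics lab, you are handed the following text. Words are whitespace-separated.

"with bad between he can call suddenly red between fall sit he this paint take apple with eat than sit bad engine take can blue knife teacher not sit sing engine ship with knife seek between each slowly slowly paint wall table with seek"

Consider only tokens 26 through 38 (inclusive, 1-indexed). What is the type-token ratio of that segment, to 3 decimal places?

Segment tokens 26–38: knife, teacher, not, sit, sing, engine, ship, with, knife, seek, between, each, slowly
Segment N = 13, segment V = 12.
TTR = 12 / 13 = 0.923

0.923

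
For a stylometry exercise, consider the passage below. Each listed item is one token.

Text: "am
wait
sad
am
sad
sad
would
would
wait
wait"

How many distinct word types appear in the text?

Distinct types: {am, sad, wait, would}
V = 4

4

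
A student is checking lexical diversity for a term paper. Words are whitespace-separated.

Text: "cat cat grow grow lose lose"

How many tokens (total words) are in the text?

Tokens: cat, cat, grow, grow, lose, lose
N = 6

6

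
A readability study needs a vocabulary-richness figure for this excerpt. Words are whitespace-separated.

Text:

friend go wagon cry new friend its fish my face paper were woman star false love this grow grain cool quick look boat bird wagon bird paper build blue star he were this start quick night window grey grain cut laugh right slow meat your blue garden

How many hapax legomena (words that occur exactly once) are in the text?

Frequencies: friend:2, wagon:2, paper:2, were:2, star:2, this:2, grain:2, quick:2, bird:2, blue:2, go:1, cry:1, new:1, its:1, fish:1, my:1, face:1, woman:1, false:1, love:1, … (17 more, each freq 1)
Hapax (freq=1): boat, build, cool, cry, cut, face, false, fish, garden, go, grey, grow, he, its, laugh, look, love, meat, my, new, night, right, slow, start, window, woman, your

27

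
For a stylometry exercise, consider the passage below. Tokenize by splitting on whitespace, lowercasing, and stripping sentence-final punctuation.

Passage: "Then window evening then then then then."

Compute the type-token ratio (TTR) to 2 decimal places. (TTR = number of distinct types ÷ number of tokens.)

0.43

N = 7 tokens, V = 3 types.
TTR = V / N = 3 / 7 = 0.43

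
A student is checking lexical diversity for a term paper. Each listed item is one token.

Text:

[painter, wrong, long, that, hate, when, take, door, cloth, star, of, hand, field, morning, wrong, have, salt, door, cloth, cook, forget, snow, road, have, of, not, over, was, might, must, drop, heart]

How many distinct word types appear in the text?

Distinct types: {cloth, cook, door, drop, field, forget, hand, hate, have, heart, long, might, morning, must, not, of, over, painter, road, salt, snow, star, take, that, was, when, wrong}
V = 27

27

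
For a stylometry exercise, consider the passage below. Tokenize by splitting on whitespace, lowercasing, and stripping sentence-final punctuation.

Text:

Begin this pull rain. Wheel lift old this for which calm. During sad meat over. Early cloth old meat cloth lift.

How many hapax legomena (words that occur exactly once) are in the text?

Frequencies: this:2, lift:2, old:2, meat:2, cloth:2, begin:1, pull:1, rain:1, wheel:1, for:1, which:1, calm:1, during:1, sad:1, over:1, early:1
Hapax (freq=1): begin, calm, during, early, for, over, pull, rain, sad, wheel, which

11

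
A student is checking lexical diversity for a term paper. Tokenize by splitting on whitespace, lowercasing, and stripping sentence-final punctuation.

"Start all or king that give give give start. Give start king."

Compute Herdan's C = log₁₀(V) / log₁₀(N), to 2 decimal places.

0.72

N = 12, V = 6.
log₁₀(V) = 0.778151, log₁₀(N) = 1.079181
C = 0.778151 / 1.079181 = 0.72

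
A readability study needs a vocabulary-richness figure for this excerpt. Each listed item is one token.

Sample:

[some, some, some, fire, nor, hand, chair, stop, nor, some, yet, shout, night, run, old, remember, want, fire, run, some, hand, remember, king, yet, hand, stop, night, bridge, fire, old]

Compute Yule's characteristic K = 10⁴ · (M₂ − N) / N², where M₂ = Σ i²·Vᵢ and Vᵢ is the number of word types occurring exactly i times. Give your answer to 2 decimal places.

Frequencies: some:5, fire:3, hand:3, nor:2, stop:2, yet:2, night:2, run:2, old:2, remember:2, chair:1, shout:1, want:1, king:1, bridge:1
N = 30. Frequency spectrum: V_1=5, V_2=7, V_3=2, V_5=1
M₂ = 1²·5 + 2²·7 + 3²·2 + 5²·1 = 76
K = 10000 × (76 − 30) / 30² = 511.11

511.11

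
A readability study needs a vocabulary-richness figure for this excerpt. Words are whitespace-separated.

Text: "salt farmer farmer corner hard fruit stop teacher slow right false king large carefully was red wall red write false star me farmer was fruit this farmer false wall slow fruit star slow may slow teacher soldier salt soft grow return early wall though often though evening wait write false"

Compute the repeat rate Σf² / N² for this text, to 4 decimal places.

Frequencies: farmer:4, slow:4, false:4, fruit:3, wall:3, salt:2, teacher:2, was:2, red:2, write:2, star:2, though:2, corner:1, hard:1, stop:1, right:1, king:1, large:1, carefully:1, me:1, … (10 more, each freq 1)
Σf² = 112; N² = 2500
Repeat rate = 112 / 2500 = 0.0448

0.0448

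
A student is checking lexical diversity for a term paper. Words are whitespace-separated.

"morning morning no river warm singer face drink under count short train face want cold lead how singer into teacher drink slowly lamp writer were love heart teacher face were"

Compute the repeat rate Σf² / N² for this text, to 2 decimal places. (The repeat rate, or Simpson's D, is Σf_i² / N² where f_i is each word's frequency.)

Frequencies: face:3, morning:2, singer:2, drink:2, teacher:2, were:2, no:1, river:1, warm:1, under:1, count:1, short:1, train:1, want:1, cold:1, lead:1, how:1, into:1, slowly:1, lamp:1, … (3 more, each freq 1)
Σf² = 46; N² = 900
Repeat rate = 46 / 900 = 0.05

0.05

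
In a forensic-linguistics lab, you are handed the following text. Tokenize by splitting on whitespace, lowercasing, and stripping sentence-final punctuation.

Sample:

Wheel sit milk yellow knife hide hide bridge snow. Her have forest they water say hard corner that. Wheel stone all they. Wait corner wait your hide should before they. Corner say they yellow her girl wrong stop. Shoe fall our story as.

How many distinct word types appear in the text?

Distinct types: {all, as, before, bridge, corner, fall, forest, girl, hard, have, her, hide, knife, milk, our, say, shoe, should, sit, snow, stone, stop, story, that, they, wait, water, wheel, wrong, yellow, your}
V = 31

31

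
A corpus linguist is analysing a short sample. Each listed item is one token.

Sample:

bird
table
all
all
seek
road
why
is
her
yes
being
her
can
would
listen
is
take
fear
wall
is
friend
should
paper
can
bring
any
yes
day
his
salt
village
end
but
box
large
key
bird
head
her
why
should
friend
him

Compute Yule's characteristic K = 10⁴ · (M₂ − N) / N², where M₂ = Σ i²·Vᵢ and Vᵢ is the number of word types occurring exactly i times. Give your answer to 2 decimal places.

140.62

Frequencies: is:3, her:3, bird:2, all:2, why:2, yes:2, can:2, friend:2, should:2, table:1, seek:1, road:1, being:1, would:1, listen:1, take:1, fear:1, wall:1, paper:1, bring:1, … (12 more, each freq 1)
N = 43. Frequency spectrum: V_1=23, V_2=7, V_3=2
M₂ = 1²·23 + 2²·7 + 3²·2 = 69
K = 10000 × (69 − 43) / 43² = 140.62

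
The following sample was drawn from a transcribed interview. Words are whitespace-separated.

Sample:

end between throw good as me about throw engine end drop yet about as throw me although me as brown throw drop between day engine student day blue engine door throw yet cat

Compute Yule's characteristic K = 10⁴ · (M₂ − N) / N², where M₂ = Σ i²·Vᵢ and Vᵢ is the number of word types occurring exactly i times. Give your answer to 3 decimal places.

459.137

Frequencies: throw:5, as:3, me:3, engine:3, end:2, between:2, about:2, drop:2, yet:2, day:2, good:1, although:1, brown:1, student:1, blue:1, door:1, cat:1
N = 33. Frequency spectrum: V_1=7, V_2=6, V_3=3, V_5=1
M₂ = 1²·7 + 2²·6 + 3²·3 + 5²·1 = 83
K = 10000 × (83 − 33) / 33² = 459.137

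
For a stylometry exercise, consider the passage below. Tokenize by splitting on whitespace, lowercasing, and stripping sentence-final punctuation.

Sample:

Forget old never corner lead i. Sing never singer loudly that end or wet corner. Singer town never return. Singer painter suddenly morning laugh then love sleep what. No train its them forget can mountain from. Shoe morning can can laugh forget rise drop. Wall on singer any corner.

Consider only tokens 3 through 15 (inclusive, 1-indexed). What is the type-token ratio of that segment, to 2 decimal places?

Segment tokens 3–15: never, corner, lead, i, sing, never, singer, loudly, that, end, or, wet, corner
Segment N = 13, segment V = 11.
TTR = 11 / 13 = 0.85

0.85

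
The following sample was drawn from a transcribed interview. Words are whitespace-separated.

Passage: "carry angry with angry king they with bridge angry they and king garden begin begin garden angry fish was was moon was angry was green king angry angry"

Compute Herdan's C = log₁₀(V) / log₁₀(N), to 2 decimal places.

0.77

N = 28, V = 13.
log₁₀(V) = 1.113943, log₁₀(N) = 1.447158
C = 1.113943 / 1.447158 = 0.77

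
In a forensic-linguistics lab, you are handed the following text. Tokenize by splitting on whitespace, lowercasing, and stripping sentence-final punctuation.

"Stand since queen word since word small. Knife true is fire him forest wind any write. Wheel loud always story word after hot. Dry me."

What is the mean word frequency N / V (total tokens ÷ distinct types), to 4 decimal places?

1.1364

N = 25 tokens, V = 22 types.
Mean frequency = N / V = 25 / 22 = 1.1364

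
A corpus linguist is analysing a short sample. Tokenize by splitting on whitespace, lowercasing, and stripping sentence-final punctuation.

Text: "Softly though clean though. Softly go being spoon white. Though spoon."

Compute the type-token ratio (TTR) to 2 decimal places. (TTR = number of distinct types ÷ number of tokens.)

N = 11 tokens, V = 7 types.
TTR = V / N = 7 / 11 = 0.64

0.64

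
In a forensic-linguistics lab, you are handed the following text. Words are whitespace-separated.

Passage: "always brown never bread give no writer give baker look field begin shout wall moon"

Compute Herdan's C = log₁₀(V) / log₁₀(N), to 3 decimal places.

N = 15, V = 14.
log₁₀(V) = 1.146128, log₁₀(N) = 1.176091
C = 1.146128 / 1.176091 = 0.975

0.975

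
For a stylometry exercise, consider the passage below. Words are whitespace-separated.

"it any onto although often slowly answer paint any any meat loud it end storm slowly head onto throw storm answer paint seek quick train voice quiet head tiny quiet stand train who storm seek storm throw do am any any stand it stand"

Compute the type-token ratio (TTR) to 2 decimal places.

0.55

N = 44 tokens, V = 24 types.
TTR = V / N = 24 / 44 = 0.55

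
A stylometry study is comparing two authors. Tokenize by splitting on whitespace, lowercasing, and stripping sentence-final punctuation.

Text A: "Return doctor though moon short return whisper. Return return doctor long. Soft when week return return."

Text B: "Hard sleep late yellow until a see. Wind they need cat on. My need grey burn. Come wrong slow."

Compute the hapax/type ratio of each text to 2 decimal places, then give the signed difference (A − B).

-0.14

A: hapax=8, V=10, ratio=0.80
B: hapax=17, V=18, ratio=0.94
Difference = 0.80 − 0.94 = -0.14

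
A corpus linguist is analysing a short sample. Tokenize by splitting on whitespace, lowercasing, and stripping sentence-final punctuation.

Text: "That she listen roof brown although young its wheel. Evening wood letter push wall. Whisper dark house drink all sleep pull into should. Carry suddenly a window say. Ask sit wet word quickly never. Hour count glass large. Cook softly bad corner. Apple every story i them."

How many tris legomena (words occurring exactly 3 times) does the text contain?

Frequencies: that:1, she:1, listen:1, roof:1, brown:1, although:1, young:1, its:1, wheel:1, evening:1, wood:1, letter:1, push:1, wall:1, whisper:1, dark:1, house:1, drink:1, all:1, sleep:1, … (27 more, each freq 1)
Words with frequency 3: (none)

0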